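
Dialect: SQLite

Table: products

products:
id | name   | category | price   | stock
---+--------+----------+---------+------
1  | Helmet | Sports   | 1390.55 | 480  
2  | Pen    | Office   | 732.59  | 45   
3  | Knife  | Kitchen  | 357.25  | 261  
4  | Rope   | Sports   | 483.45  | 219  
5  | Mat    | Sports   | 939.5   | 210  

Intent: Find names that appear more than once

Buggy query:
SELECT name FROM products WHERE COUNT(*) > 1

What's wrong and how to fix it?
Bug: COUNT(*) is an aggregate and cannot be used in WHERE

Fix: Group first, then use HAVING for the count condition

Corrected query:
SELECT name FROM products GROUP BY name HAVING COUNT(*) > 1

Result:
(no rows)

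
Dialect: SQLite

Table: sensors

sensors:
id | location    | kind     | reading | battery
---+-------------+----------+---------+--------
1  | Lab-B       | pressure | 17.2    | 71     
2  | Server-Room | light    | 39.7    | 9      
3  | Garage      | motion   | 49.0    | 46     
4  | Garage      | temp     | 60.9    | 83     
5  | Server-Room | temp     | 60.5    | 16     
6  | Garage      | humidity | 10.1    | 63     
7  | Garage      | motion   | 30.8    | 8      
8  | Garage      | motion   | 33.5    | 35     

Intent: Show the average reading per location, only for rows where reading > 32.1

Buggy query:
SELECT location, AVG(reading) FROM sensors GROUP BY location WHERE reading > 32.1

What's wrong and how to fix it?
Bug: Row-level WHERE must come before GROUP BY in the clause order

Fix: Move the WHERE clause before GROUP BY

Corrected query:
SELECT location, AVG(reading) FROM sensors WHERE reading > 32.1 GROUP BY location

Result:
location    | AVG(reading)
------------+-------------
Garage      | 47.8        
Server-Room | 50.1        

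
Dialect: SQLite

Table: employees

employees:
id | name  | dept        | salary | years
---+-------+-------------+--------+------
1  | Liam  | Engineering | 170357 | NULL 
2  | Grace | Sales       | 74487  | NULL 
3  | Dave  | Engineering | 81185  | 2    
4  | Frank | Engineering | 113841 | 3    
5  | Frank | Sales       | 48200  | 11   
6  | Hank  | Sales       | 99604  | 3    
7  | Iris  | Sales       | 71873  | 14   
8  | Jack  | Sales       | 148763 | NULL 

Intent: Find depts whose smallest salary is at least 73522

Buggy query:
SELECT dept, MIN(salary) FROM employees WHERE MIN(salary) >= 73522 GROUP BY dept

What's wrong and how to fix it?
Bug: Aggregates like MIN are computed per group after WHERE runs

Fix: Replace WHERE with HAVING after the GROUP BY

Corrected query:
SELECT dept, MIN(salary) FROM employees GROUP BY dept HAVING MIN(salary) >= 73522

Result:
dept        | MIN(salary)
------------+------------
Engineering | 81185      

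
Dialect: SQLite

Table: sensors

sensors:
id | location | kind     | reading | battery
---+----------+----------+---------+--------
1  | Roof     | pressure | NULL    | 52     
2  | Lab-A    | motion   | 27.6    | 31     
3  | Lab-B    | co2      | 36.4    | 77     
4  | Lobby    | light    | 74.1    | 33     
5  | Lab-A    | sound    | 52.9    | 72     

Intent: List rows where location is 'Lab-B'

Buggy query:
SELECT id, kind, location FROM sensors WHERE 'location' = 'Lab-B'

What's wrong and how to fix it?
Bug: 'location' in single quotes is a string literal, not the column; the comparison is literal-vs-literal and never true

Fix: Remove the quotes around the column name (or use double quotes for an identifier)

Corrected query:
SELECT id, kind, location FROM sensors WHERE location = 'Lab-B'

Result:
id | kind | location
---+------+---------
3  | co2  | Lab-B   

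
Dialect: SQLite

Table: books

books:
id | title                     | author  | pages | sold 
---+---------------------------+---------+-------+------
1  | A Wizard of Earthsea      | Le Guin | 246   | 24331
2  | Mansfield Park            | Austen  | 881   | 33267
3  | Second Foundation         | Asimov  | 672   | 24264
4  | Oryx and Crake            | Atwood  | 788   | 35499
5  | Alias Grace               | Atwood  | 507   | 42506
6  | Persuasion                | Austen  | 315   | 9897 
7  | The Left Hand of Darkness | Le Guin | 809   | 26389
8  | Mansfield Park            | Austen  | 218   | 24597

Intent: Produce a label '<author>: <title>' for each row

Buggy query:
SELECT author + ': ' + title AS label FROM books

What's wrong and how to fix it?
Bug: SQLite uses || for string concatenation; + coerces text to numbers (yielding 0)

Fix: Use the || operator for string concatenation

Corrected query:
SELECT author || ': ' || title AS label FROM books

Result:
label                             
----------------------------------
Le Guin: A Wizard of Earthsea     
Austen: Mansfield Park            
Asimov: Second Foundation         
Atwood: Oryx and Crake            
Atwood: Alias Grace               
Austen: Persuasion                
Le Guin: The Left Hand of Darkness
Austen: Mansfield Park            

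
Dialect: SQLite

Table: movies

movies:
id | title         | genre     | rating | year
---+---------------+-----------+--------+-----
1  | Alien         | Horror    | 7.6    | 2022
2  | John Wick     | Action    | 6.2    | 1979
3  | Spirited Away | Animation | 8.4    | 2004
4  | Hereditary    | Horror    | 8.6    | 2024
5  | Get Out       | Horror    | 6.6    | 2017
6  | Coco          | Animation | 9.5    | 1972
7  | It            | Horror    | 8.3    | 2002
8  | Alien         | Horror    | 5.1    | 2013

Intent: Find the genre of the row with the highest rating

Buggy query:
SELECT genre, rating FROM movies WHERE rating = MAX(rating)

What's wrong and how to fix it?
Bug: MAX(rating) is an aggregate and cannot be used directly in WHERE

Fix: Use a subquery: WHERE rating = (SELECT MAX(rating) FROM movies)

Corrected query:
SELECT genre, rating FROM movies WHERE rating = (SELECT MAX(rating) FROM movies)

Result:
genre     | rating
----------+-------
Animation | 9.5   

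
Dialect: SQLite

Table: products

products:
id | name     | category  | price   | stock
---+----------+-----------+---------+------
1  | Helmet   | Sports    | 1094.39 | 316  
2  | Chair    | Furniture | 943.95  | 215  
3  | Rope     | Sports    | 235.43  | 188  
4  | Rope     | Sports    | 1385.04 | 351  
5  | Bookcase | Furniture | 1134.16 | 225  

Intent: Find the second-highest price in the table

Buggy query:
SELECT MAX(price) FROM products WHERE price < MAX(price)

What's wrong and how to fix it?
Bug: MAX(price) on the right of the comparison is an aggregate-in-WHERE error

Fix: Compute the overall MAX in a subquery, then take MAX of rows below it

Corrected query:
SELECT MAX(price) FROM products WHERE price < (SELECT MAX(price) FROM products)

Result:
MAX(price)
----------
1134.16   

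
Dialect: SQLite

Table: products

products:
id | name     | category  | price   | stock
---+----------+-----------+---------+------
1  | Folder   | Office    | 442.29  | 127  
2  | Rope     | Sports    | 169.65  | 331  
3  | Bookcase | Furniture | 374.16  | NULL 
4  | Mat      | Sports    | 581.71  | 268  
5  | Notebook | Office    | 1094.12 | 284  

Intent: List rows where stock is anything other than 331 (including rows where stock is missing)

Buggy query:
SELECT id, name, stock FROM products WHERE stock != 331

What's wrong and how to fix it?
Bug: Inequality against NULL is unknown, not true; rows with NULL are dropped

Fix: Handle NULL separately with IS NULL alongside the inequality

Corrected query:
SELECT id, name, stock FROM products WHERE stock != 331 OR stock IS NULL

Result:
id | name     | stock
---+----------+------
1  | Folder   | 127  
3  | Bookcase | NULL 
4  | Mat      | 268  
5  | Notebook | 284  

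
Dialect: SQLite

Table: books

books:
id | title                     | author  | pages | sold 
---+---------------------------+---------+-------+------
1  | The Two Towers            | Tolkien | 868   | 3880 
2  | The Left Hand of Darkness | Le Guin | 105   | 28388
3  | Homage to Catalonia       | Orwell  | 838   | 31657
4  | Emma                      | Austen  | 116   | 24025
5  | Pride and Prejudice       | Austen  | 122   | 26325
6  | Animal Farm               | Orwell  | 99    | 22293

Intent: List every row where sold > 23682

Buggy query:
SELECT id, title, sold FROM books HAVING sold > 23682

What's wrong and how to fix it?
Bug: This is a non-aggregate query (no GROUP BY, no aggregates), so in SQLite the HAVING clause is invalid here; a row-level condition belongs in WHERE

Fix: Use WHERE for row-level filtering

Corrected query:
SELECT id, title, sold FROM books WHERE sold > 23682

Result:
id | title                     | sold 
---+---------------------------+------
2  | The Left Hand of Darkness | 28388
3  | Homage to Catalonia       | 31657
4  | Emma                      | 24025
5  | Pride and Prejudice       | 26325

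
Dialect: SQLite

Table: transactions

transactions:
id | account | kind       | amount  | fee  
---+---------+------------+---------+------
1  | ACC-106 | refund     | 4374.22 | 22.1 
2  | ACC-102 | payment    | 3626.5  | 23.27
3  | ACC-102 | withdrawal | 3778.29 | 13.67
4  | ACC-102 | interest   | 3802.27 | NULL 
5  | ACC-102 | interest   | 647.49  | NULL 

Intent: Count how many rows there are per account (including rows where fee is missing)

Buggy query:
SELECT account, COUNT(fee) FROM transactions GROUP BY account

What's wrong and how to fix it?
Bug: COUNT(fee) skips NULLs, so groups with missing fee are undercounted

Fix: Use COUNT(*) to count all rows regardless of NULL

Corrected query:
SELECT account, COUNT(*) FROM transactions GROUP BY account

Result:
account | COUNT(*)
--------+---------
ACC-102 | 4       
ACC-106 | 1       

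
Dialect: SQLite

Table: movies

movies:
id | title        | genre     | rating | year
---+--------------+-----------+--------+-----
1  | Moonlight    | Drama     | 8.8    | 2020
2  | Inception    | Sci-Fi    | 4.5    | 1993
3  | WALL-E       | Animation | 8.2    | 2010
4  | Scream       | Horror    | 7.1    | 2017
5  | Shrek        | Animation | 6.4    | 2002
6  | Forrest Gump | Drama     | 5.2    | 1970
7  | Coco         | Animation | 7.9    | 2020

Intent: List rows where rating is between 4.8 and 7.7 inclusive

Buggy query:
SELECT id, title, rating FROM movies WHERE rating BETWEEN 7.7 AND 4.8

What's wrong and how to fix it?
Bug: BETWEEN expects the lower bound first; with 7.7 AND 4.8 the range is empty

Fix: Swap the bounds so the smaller value comes first

Corrected query:
SELECT id, title, rating FROM movies WHERE rating BETWEEN 4.8 AND 7.7

Result:
id | title        | rating
---+--------------+-------
4  | Scream       | 7.1   
5  | Shrek        | 6.4   
6  | Forrest Gump | 5.2   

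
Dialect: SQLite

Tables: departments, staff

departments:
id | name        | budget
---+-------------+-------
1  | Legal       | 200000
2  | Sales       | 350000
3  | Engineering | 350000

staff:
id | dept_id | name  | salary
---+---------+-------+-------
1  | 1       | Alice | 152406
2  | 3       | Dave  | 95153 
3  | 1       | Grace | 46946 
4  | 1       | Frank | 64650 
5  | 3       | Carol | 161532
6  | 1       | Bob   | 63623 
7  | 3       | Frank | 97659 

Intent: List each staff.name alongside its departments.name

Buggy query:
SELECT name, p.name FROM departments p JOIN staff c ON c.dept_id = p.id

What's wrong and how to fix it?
Bug: Both tables have a 'name' column; the unqualified reference is ambiguous

Fix: Qualify the column with its table alias (c.name)

Corrected query:
SELECT c.name, p.name FROM departments p JOIN staff c ON c.dept_id = p.id

Result:
name  | name       
------+------------
Alice | Legal      
Dave  | Engineering
Grace | Legal      
Frank | Legal      
Carol | Engineering
Bob   | Legal      
Frank | Engineering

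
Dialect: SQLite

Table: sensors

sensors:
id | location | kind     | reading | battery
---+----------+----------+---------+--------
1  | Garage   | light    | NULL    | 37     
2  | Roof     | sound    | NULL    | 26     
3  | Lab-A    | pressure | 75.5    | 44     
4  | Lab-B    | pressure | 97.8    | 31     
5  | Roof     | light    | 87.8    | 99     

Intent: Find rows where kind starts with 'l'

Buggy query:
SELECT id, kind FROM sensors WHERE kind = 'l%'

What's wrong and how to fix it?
Bug: Wildcards only work with LIKE; '=' treats '%' as a literal character

Fix: Use LIKE for wildcard pattern matching

Corrected query:
SELECT id, kind FROM sensors WHERE kind LIKE 'l%'

Result:
id | kind 
---+------
1  | light
5  | light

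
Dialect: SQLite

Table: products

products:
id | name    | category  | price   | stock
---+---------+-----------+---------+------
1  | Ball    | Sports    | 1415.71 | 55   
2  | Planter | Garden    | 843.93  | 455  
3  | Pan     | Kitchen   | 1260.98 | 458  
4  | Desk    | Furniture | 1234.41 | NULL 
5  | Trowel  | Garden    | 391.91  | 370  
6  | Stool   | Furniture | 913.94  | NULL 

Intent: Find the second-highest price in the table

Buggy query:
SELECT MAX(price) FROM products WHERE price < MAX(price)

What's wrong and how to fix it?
Bug: MAX(price) on the right of the comparison is an aggregate-in-WHERE error

Fix: Put the inner MAX in a scalar subquery

Corrected query:
SELECT MAX(price) FROM products WHERE price < (SELECT MAX(price) FROM products)

Result:
MAX(price)
----------
1260.98   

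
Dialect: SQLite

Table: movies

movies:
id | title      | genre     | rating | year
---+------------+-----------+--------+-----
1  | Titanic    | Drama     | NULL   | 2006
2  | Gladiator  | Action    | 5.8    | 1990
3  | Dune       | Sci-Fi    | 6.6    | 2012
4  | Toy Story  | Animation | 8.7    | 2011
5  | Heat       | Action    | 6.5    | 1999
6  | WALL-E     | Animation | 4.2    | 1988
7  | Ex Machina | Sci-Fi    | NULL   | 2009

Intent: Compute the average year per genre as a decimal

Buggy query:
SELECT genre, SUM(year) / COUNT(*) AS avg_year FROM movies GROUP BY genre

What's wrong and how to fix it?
Bug: SUM(year) and COUNT(*) are both integers; the division truncates the fractional part

Fix: Cast one side to REAL so the division keeps the fractional part

Corrected query:
SELECT genre, SUM(year) * 1.0 / COUNT(*) AS avg_year FROM movies GROUP BY genre

Result:
genre     | avg_year
----------+---------
Action    | 1994.5  
Animation | 1999.5  
Drama     | 2006    
Sci-Fi    | 2010.5  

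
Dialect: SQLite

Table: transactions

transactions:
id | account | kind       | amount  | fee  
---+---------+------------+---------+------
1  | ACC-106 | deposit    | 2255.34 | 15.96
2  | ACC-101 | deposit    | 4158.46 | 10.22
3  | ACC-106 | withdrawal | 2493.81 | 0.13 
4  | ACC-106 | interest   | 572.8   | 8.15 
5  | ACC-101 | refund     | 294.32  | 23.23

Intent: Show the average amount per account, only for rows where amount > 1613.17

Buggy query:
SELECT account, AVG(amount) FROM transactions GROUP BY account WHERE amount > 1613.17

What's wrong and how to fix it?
Bug: Row-level WHERE must come before GROUP BY in the clause order

Fix: Move the WHERE clause before GROUP BY

Corrected query:
SELECT account, AVG(amount) FROM transactions WHERE amount > 1613.17 GROUP BY account

Result:
account | AVG(amount)
--------+------------
ACC-101 | 4158.46    
ACC-106 | 2374.575   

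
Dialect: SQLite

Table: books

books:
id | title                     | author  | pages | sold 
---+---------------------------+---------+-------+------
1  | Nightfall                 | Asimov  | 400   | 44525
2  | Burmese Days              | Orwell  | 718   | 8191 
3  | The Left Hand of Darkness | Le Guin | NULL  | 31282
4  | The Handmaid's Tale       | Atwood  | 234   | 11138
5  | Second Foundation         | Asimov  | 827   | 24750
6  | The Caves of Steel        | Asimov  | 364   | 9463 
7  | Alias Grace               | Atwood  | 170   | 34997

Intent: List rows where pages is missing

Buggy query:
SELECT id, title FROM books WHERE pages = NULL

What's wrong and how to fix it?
Bug: Comparing to NULL with '=' never matches; NULL = NULL is unknown, not true

Fix: Use IS NULL to test for NULL

Corrected query:
SELECT id, title FROM books WHERE pages IS NULL

Result:
id | title                    
---+--------------------------
3  | The Left Hand of Darkness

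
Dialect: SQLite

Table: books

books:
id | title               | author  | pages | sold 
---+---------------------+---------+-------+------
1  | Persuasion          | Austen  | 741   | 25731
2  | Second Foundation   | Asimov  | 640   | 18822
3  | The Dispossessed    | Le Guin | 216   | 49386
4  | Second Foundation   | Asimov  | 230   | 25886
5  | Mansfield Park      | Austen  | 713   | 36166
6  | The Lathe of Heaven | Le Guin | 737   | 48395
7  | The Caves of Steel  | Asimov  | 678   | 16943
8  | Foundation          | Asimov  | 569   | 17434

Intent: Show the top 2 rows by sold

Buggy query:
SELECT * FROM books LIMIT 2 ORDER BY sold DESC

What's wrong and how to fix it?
Bug: LIMIT must come after ORDER BY

Fix: Sort with ORDER BY, then apply LIMIT

Corrected query:
SELECT * FROM books ORDER BY sold DESC LIMIT 2

Result:
id | title               | author  | pages | sold 
---+---------------------+---------+-------+------
3  | The Dispossessed    | Le Guin | 216   | 49386
6  | The Lathe of Heaven | Le Guin | 737   | 48395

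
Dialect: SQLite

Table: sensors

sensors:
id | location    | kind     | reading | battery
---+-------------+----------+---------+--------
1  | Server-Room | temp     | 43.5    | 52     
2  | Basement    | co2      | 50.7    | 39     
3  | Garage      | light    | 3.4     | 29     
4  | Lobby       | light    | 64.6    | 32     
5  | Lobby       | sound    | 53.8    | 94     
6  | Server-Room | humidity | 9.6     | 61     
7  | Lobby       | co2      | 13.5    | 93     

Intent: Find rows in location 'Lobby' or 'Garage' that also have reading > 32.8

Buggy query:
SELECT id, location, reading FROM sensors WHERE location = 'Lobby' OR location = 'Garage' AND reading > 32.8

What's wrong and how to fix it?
Bug: AND binds tighter than OR, so this parses as location = 'Lobby' OR (location = 'Garage' AND reading > 32.8)

Fix: Add parentheses around the OR so the AND applies to both alternatives

Corrected query:
SELECT id, location, reading FROM sensors WHERE (location = 'Lobby' OR location = 'Garage') AND reading > 32.8

Result:
id | location | reading
---+----------+--------
4  | Lobby    | 64.6   
5  | Lobby    | 53.8   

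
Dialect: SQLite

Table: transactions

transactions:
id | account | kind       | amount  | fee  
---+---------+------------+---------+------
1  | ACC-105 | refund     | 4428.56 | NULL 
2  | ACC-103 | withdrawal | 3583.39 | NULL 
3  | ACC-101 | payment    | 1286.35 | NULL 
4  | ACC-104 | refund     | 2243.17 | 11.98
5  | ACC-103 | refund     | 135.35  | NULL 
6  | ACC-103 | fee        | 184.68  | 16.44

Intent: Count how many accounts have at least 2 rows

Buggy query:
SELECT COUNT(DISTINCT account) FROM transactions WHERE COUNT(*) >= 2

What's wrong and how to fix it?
Bug: COUNT(*) cannot appear in WHERE; the per-group count doesn't exist yet

Fix: Group first with HAVING COUNT(*) >= 2, then COUNT the resulting groups

Corrected query:
SELECT COUNT(*) FROM (SELECT account FROM transactions GROUP BY account HAVING COUNT(*) >= 2)

Result:
COUNT(*)
--------
1       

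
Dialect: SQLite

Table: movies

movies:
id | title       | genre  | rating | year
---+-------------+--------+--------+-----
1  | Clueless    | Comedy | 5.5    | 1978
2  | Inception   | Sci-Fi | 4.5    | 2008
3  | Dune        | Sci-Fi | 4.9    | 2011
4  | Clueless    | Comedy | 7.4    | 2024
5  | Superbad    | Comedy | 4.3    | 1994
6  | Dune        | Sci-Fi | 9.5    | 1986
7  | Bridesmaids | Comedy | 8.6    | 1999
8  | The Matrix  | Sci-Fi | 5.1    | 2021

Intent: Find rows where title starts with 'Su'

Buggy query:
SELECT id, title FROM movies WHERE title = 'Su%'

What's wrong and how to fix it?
Bug: '=' compares the literal string including the % character; pattern matching needs LIKE

Fix: Use LIKE for wildcard pattern matching

Corrected query:
SELECT id, title FROM movies WHERE title LIKE 'Su%'

Result:
id | title   
---+---------
5  | Superbad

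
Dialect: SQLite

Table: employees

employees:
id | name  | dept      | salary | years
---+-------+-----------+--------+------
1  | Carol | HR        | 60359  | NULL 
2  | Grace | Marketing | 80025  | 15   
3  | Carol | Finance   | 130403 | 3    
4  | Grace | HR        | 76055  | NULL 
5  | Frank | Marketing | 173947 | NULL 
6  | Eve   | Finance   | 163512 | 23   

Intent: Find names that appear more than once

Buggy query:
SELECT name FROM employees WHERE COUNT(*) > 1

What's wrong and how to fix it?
Bug: WHERE can't reference COUNT(*); aggregates are computed after WHERE

Fix: Group first, then use HAVING for the count condition

Corrected query:
SELECT name FROM employees GROUP BY name HAVING COUNT(*) > 1

Result:
name 
-----
Carol
Grace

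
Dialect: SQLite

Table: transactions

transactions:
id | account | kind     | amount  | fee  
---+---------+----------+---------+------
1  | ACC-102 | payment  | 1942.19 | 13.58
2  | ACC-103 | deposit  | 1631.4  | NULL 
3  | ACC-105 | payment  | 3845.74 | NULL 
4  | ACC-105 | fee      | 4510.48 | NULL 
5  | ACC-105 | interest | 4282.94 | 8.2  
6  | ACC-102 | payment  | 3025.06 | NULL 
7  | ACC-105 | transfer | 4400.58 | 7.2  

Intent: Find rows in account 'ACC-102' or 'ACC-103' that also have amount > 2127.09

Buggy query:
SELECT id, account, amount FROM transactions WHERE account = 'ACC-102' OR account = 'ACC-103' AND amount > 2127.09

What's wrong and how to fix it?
Bug: AND binds tighter than OR, so this parses as account = 'ACC-102' OR (account = 'ACC-103' AND amount > 2127.09)

Fix: Add parentheses around the OR so the AND applies to both alternatives

Corrected query:
SELECT id, account, amount FROM transactions WHERE (account = 'ACC-102' OR account = 'ACC-103') AND amount > 2127.09

Result:
id | account | amount 
---+---------+--------
6  | ACC-102 | 3025.06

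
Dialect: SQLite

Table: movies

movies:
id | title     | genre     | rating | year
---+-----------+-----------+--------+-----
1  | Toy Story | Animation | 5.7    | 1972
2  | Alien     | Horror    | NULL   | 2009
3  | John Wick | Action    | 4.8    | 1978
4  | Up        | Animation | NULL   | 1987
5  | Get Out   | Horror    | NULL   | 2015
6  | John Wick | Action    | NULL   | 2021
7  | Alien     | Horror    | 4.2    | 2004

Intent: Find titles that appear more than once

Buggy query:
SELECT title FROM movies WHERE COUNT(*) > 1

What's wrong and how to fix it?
Bug: WHERE can't reference COUNT(*); aggregates are computed after WHERE

Fix: Group first, then use HAVING for the count condition

Corrected query:
SELECT title FROM movies GROUP BY title HAVING COUNT(*) > 1

Result:
title    
---------
Alien    
John Wick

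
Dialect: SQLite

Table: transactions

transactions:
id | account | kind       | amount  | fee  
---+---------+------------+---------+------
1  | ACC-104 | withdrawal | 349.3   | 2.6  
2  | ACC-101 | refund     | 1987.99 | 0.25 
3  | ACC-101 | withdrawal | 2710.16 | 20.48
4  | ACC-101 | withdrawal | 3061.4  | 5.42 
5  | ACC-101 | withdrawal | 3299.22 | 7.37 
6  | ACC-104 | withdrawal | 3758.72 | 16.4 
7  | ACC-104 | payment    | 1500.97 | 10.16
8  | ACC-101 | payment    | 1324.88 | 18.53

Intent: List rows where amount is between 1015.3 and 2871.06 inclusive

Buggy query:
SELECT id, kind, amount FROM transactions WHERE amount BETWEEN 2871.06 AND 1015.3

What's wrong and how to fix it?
Bug: BETWEEN expects the lower bound first; with 2871.06 AND 1015.3 the range is empty

Fix: Swap the bounds so the smaller value comes first

Corrected query:
SELECT id, kind, amount FROM transactions WHERE amount BETWEEN 1015.3 AND 2871.06

Result:
id | kind       | amount 
---+------------+--------
2  | refund     | 1987.99
3  | withdrawal | 2710.16
7  | payment    | 1500.97
8  | payment    | 1324.88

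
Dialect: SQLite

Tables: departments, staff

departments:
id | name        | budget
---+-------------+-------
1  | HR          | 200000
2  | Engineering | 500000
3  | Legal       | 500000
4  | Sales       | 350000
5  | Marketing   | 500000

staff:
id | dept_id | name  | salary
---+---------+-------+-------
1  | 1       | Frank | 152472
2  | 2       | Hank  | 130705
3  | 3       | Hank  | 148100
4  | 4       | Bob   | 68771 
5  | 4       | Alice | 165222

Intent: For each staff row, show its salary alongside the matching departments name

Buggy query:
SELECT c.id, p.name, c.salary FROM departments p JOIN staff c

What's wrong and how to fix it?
Bug: Missing join condition: each staff row is matched to all departments rows instead of just its own

Fix: Add ON c.dept_id = p.id to the JOIN

Corrected query:
SELECT c.id, p.name, c.salary FROM departments p JOIN staff c ON c.dept_id = p.id

Result:
id | name        | salary
---+-------------+-------
1  | HR          | 152472
2  | Engineering | 130705
3  | Legal       | 148100
4  | Sales       | 68771 
5  | Sales       | 165222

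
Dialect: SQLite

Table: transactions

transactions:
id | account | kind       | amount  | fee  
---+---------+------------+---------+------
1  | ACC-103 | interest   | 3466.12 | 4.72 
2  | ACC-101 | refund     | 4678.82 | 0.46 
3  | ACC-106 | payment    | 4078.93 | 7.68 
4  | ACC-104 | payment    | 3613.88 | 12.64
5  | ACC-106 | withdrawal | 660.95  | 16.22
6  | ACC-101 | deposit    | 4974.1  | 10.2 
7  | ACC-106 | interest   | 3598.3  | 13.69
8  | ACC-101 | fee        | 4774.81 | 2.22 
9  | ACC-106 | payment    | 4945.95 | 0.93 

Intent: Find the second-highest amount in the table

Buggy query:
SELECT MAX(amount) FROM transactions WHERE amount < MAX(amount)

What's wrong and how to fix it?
Bug: MAX(amount) on the right of the comparison is an aggregate-in-WHERE error

Fix: Put the inner MAX in a scalar subquery

Corrected query:
SELECT MAX(amount) FROM transactions WHERE amount < (SELECT MAX(amount) FROM transactions)

Result:
MAX(amount)
-----------
4945.95    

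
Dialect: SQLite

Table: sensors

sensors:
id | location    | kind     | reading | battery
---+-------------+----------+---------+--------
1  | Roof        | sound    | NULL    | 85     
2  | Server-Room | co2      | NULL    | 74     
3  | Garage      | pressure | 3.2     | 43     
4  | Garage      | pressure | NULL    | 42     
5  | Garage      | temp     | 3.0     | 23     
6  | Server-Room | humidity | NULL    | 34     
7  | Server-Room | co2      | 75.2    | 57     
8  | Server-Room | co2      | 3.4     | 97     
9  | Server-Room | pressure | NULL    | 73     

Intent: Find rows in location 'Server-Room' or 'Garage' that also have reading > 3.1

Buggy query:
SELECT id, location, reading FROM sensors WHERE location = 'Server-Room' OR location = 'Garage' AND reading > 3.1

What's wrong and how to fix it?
Bug: AND binds tighter than OR, so this parses as location = 'Server-Room' OR (location = 'Garage' AND reading > 3.1)

Fix: Add parentheses around the OR so the AND applies to both alternatives

Corrected query:
SELECT id, location, reading FROM sensors WHERE (location = 'Server-Room' OR location = 'Garage') AND reading > 3.1

Result:
id | location    | reading
---+-------------+--------
3  | Garage      | 3.2    
7  | Server-Room | 75.2   
8  | Server-Room | 3.4    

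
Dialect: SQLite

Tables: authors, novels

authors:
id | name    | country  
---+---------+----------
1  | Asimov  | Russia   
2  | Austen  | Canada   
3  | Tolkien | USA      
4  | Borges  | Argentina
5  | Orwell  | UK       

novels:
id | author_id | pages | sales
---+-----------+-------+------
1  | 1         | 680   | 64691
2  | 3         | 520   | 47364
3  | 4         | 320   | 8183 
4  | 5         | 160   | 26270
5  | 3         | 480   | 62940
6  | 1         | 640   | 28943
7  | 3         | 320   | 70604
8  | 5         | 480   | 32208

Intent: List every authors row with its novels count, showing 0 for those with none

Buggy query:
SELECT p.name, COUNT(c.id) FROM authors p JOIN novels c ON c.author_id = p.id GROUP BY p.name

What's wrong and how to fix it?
Bug: An inner join excludes parents with zero children

Fix: Switch to LEFT JOIN to retain unmatched parent rows

Corrected query:
SELECT p.name, COUNT(c.id) FROM authors p LEFT JOIN novels c ON c.author_id = p.id GROUP BY p.name

Result:
name    | COUNT(c.id)
--------+------------
Asimov  | 2          
Austen  | 0          
Borges  | 1          
Orwell  | 2          
Tolkien | 3          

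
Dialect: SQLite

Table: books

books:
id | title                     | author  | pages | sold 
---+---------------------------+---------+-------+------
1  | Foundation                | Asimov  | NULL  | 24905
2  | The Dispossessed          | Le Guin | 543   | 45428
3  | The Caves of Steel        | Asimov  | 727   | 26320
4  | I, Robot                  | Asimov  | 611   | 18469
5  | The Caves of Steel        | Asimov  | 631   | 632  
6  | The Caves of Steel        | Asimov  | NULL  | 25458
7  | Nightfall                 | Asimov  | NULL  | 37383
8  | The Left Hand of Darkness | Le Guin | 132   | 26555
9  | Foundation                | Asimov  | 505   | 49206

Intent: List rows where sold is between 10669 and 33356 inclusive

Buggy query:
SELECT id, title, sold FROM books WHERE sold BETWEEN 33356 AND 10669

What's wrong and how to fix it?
Bug: BETWEEN expects the lower bound first; with 33356 AND 10669 the range is empty

Fix: Write BETWEEN 10669 AND 33356

Corrected query:
SELECT id, title, sold FROM books WHERE sold BETWEEN 10669 AND 33356

Result:
id | title                     | sold 
---+---------------------------+------
1  | Foundation                | 24905
3  | The Caves of Steel        | 26320
4  | I, Robot                  | 18469
6  | The Caves of Steel        | 25458
8  | The Left Hand of Darkness | 26555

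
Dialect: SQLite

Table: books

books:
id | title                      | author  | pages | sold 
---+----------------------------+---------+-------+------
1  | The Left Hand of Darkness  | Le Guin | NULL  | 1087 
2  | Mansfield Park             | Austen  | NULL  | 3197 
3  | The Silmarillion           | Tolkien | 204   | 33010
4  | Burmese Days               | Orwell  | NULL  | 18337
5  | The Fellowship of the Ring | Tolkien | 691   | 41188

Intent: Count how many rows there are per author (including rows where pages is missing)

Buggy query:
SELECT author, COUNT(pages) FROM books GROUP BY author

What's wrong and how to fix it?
Bug: COUNT(pages) skips NULLs, so groups with missing pages are undercounted

Fix: Use COUNT(*) to count all rows regardless of NULL

Corrected query:
SELECT author, COUNT(*) FROM books GROUP BY author

Result:
author  | COUNT(*)
--------+---------
Austen  | 1       
Le Guin | 1       
Orwell  | 1       
Tolkien | 2       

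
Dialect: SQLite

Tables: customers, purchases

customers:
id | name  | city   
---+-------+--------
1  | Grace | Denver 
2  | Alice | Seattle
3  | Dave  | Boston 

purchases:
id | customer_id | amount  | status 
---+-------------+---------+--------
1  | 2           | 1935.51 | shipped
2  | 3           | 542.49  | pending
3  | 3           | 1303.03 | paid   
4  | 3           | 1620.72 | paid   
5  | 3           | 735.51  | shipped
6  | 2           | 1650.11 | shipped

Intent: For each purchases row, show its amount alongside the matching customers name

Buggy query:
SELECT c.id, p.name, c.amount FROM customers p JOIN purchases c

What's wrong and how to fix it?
Bug: Missing join condition: each purchases row is matched to all customers rows instead of just its own

Fix: Add ON c.customer_id = p.id to the JOIN

Corrected query:
SELECT c.id, p.name, c.amount FROM customers p JOIN purchases c ON c.customer_id = p.id

Result:
id | name  | amount 
---+-------+--------
1  | Alice | 1935.51
2  | Dave  | 542.49 
3  | Dave  | 1303.03
4  | Dave  | 1620.72
5  | Dave  | 735.51 
6  | Alice | 1650.11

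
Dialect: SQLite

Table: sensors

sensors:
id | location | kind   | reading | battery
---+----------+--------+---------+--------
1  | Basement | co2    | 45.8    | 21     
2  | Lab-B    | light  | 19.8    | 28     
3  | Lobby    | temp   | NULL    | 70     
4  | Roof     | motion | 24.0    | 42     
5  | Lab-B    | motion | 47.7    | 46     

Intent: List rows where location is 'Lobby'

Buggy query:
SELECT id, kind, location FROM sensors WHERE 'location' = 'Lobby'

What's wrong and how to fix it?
Bug: 'location' in single quotes is a string literal, not the column; the comparison is literal-vs-literal and never true

Fix: Reference the column as location without single quotes

Corrected query:
SELECT id, kind, location FROM sensors WHERE location = 'Lobby'

Result:
id | kind | location
---+------+---------
3  | temp | Lobby   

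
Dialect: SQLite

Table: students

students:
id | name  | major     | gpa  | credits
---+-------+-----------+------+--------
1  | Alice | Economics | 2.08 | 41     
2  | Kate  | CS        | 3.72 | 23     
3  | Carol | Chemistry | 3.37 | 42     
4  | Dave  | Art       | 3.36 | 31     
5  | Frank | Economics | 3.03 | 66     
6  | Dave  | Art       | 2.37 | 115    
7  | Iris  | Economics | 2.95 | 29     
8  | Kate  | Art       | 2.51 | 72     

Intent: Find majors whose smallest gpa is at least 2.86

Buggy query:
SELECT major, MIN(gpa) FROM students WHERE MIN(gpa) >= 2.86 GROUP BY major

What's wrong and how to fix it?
Bug: Aggregates like MIN are computed per group after WHERE runs

Fix: Replace WHERE with HAVING after the GROUP BY

Corrected query:
SELECT major, MIN(gpa) FROM students GROUP BY major HAVING MIN(gpa) >= 2.86

Result:
major     | MIN(gpa)
----------+---------
CS        | 3.72    
Chemistry | 3.37    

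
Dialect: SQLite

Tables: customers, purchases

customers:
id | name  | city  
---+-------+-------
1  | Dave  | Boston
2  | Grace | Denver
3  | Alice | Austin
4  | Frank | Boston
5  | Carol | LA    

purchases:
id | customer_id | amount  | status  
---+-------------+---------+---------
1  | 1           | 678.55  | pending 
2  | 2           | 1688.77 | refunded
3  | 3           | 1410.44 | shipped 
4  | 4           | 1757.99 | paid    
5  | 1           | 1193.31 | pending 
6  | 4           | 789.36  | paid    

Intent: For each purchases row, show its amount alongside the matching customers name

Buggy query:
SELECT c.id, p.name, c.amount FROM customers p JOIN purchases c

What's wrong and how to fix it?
Bug: Missing join condition: each purchases row is matched to all customers rows instead of just its own

Fix: Add ON c.customer_id = p.id to the JOIN

Corrected query:
SELECT c.id, p.name, c.amount FROM customers p JOIN purchases c ON c.customer_id = p.id

Result:
id | name  | amount 
---+-------+--------
1  | Dave  | 678.55 
2  | Grace | 1688.77
3  | Alice | 1410.44
4  | Frank | 1757.99
5  | Dave  | 1193.31
6  | Frank | 789.36 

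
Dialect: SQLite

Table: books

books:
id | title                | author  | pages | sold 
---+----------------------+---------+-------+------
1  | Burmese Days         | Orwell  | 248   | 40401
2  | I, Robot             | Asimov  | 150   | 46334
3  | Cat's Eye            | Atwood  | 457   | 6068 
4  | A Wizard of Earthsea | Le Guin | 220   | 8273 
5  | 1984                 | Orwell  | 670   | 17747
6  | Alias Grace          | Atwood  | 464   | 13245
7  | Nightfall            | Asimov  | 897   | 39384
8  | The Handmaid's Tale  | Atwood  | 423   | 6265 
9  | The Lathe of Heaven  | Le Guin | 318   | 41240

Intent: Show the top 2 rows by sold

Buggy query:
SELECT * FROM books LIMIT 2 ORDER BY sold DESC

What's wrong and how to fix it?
Bug: LIMIT must come after ORDER BY

Fix: Swap the clauses: ORDER BY first, then LIMIT

Corrected query:
SELECT * FROM books ORDER BY sold DESC LIMIT 2

Result:
id | title               | author  | pages | sold 
---+---------------------+---------+-------+------
2  | I, Robot            | Asimov  | 150   | 46334
9  | The Lathe of Heaven | Le Guin | 318   | 41240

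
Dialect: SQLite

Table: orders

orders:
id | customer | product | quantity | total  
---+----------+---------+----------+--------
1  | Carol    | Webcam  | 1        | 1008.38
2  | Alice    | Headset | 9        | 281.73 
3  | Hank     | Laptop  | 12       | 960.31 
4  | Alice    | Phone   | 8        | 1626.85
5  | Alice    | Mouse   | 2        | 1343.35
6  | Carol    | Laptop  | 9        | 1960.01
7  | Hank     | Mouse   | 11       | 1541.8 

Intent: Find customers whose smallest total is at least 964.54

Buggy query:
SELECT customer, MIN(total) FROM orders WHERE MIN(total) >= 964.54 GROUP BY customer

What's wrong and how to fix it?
Bug: Aggregates like MIN are computed per group after WHERE runs

Fix: Replace WHERE with HAVING after the GROUP BY

Corrected query:
SELECT customer, MIN(total) FROM orders GROUP BY customer HAVING MIN(total) >= 964.54

Result:
customer | MIN(total)
---------+-----------
Carol    | 1008.38   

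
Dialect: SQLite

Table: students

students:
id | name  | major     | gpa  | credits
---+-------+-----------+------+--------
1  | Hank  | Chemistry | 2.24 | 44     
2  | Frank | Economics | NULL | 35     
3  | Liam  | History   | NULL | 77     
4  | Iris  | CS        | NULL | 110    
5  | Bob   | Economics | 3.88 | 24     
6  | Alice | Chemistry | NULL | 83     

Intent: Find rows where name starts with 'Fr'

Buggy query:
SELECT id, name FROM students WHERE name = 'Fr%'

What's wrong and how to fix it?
Bug: Wildcards only work with LIKE; '=' treats '%' as a literal character

Fix: Replace '=' with LIKE so 'Fr%' is treated as a pattern

Corrected query:
SELECT id, name FROM students WHERE name LIKE 'Fr%'

Result:
id | name 
---+------
2  | Frank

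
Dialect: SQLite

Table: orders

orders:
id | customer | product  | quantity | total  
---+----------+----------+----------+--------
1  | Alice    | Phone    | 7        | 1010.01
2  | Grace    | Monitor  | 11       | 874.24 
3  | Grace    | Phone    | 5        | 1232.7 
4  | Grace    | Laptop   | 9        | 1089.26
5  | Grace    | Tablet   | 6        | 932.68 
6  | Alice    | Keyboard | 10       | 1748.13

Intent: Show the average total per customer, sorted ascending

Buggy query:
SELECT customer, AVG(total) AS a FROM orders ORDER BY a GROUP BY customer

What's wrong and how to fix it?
Bug: GROUP BY must precede ORDER BY

Fix: Reorder: SELECT … FROM … GROUP BY … ORDER BY …

Corrected query:
SELECT customer, AVG(total) AS a FROM orders GROUP BY customer ORDER BY a

Result:
customer | a      
---------+--------
Grace    | 1032.22
Alice    | 1379.07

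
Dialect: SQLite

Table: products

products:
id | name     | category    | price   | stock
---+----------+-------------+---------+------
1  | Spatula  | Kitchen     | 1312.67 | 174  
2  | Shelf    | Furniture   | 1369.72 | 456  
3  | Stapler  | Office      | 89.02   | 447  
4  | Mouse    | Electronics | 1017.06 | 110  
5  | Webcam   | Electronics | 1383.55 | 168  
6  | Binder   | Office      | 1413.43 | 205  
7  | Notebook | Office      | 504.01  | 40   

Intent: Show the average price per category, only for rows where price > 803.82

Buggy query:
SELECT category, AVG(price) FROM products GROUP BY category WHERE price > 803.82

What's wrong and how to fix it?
Bug: WHERE cannot follow GROUP BY

Fix: Place WHERE between FROM and GROUP BY

Corrected query:
SELECT category, AVG(price) FROM products WHERE price > 803.82 GROUP BY category

Result:
category    | AVG(price)
------------+-----------
Electronics | 1200.305  
Furniture   | 1369.72   
Kitchen     | 1312.67   
Office      | 1413.43   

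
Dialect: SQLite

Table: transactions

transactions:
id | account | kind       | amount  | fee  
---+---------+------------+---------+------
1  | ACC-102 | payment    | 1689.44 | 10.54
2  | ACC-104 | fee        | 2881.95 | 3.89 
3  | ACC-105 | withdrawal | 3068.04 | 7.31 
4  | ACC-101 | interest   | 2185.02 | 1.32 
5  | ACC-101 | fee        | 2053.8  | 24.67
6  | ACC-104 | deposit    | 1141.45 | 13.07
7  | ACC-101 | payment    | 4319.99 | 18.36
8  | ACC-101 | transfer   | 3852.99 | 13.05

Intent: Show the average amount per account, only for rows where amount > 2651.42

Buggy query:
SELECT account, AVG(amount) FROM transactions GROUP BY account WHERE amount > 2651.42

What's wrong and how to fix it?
Bug: WHERE cannot follow GROUP BY

Fix: Place WHERE between FROM and GROUP BY

Corrected query:
SELECT account, AVG(amount) FROM transactions WHERE amount > 2651.42 GROUP BY account

Result:
account | AVG(amount)
--------+------------
ACC-101 | 4086.49    
ACC-104 | 2881.95    
ACC-105 | 3068.04    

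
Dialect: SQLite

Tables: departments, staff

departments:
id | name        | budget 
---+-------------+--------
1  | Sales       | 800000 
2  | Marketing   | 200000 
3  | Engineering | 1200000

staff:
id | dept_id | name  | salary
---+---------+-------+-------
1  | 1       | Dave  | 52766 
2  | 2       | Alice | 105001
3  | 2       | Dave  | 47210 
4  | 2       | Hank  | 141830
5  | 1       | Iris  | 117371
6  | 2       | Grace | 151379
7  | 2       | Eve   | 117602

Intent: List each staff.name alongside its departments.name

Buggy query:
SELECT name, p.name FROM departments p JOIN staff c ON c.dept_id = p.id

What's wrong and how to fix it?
Bug: Both tables have a 'name' column; the unqualified reference is ambiguous

Fix: Qualify the column with its table alias (c.name)

Corrected query:
SELECT c.name, p.name FROM departments p JOIN staff c ON c.dept_id = p.id

Result:
name  | name     
------+----------
Dave  | Sales    
Alice | Marketing
Dave  | Marketing
Hank  | Marketing
Iris  | Sales    
Grace | Marketing
Eve   | Marketing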